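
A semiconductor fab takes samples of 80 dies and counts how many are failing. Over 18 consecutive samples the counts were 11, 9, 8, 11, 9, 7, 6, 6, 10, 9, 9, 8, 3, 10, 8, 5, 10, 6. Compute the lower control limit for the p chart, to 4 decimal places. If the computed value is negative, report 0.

0.0000

p̄ = Σdᵢ / (k·n) = 145 / (18 × 80) = 0.10069
LCL = p̄ − 3·√(p̄(1−p̄)/n) = 0.10069 − 3 × 0.03364 = -0.00024 → 0 (negative, so LCL = 0)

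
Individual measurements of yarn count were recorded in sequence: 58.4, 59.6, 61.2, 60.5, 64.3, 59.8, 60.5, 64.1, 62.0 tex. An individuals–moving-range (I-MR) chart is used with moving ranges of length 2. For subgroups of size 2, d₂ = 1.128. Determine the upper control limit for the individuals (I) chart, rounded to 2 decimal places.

67.21

X̄ = (58.4 + 59.6 + 61.2 + 60.5 + 64.3 + 59.8 + 60.5 + 64.1 + 62.0) / 9 = 61.1556
Moving ranges: 1.2, 1.6, 0.7, 3.8, 4.5, 0.7, 3.6, 2.1; M̄R̄ = 18.2000 / 8 = 2.2750
UCL = X̄ + 3·M̄R̄/d₂ = 61.1556 + 3 × 2.2750 / 1.128 = 67.2061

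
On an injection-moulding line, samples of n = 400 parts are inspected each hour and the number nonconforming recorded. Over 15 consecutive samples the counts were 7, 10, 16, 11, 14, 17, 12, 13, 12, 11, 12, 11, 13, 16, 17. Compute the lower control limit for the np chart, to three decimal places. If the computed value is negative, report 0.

p̄ = Σdᵢ / (k·n) = 192 / (15 × 400) = 0.03200
LCL = np̄ − 3·√(np̄(1−p̄)) = 12.8000 − 3 × 3.5200 = 2.2400

2.240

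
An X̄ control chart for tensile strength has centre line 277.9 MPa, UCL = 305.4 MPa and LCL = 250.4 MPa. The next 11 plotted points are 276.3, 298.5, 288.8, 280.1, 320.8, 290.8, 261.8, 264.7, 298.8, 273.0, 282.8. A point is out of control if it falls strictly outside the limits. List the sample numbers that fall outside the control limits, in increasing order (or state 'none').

5

Compare each point to [250.4, 305.4]: sample 5 = 320.8 > UCL.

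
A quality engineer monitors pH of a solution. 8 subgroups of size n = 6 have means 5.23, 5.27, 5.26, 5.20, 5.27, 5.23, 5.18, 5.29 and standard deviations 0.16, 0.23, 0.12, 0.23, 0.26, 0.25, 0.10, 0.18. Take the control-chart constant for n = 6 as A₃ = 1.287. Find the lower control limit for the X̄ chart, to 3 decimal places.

4.995

X̄̄ = (5.23 + 5.27 + 5.26 + 5.20 + 5.27 + 5.23 + 5.18 + 5.29) / 8 = 5.2412
s̄ = (0.16 + 0.23 + 0.12 + 0.23 + 0.26 + 0.25 + 0.10 + 0.18) / 8 = 0.1913
LCL = X̄̄ − A₃·s̄ = 5.2412 − 1.287 × 0.1913 = 4.9951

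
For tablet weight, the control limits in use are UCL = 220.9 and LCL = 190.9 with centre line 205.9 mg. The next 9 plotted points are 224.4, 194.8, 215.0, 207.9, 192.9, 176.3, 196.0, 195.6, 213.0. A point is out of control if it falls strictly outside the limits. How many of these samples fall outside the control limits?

2

Compare each point to [190.9, 220.9]: sample 1 = 224.4 > UCL; sample 6 = 176.3 < LCL.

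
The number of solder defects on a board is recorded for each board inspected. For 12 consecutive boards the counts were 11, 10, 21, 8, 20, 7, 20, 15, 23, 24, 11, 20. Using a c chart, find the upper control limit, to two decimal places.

c̄ = (11 + 10 + 21 + 8 + 20 + 7 + 20 + 15 + 23 + 24 + 11 + 20) / 12 = 190 / 12 = 15.8333
UCL = c̄ + 3√c̄ = 15.8333 + 3 × √15.8333 = 15.8333 + 3 × 3.9791 = 27.7707

27.77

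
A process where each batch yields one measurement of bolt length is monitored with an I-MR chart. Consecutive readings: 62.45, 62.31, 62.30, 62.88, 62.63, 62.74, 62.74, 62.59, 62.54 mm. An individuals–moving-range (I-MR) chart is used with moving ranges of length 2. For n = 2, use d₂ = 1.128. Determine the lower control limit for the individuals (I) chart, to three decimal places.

62.147

X̄ = (62.45 + 62.31 + 62.30 + 62.88 + 62.63 + 62.74 + 62.74 + 62.59 + 62.54) / 9 = 62.5756
Moving ranges: 0.14, 0.01, 0.58, 0.25, 0.11, 0.00, 0.15, 0.05; M̄R̄ = 1.2900 / 8 = 0.1613
LCL = X̄ − 3·M̄R̄/d₂ = 62.5756 − 3 × 0.1613 / 1.128 = 62.1467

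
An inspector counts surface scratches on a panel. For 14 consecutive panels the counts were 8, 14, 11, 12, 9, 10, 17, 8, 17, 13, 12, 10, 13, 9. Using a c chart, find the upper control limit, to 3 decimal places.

21.879

c̄ = (8 + 14 + 11 + 12 + 9 + 10 + 17 + 8 + 17 + 13 + 12 + 10 + 13 + 9) / 14 = 163 / 14 = 11.6429
UCL = c̄ + 3√c̄ = 11.6429 + 3 × √11.6429 = 11.6429 + 3 × 3.4122 = 21.8793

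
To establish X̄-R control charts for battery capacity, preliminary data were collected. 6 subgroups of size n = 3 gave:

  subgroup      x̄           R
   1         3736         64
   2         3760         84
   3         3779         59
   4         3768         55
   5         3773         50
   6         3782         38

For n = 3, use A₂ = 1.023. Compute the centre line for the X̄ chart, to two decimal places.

3766.33

X̄̄ = (3736 + 3760 + 3779 + 3768 + 3773 + 3782) / 6 = 22598.0000 / 6 = 3766.3333
CL = X̄̄ = 3766.3333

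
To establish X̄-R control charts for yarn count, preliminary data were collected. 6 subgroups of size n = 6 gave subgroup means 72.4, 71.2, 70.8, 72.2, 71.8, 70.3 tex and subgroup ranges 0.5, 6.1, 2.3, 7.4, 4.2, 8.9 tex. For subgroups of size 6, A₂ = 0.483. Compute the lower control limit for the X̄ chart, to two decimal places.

X̄̄ = (72.4 + 71.2 + 70.8 + 72.2 + 71.8 + 70.3) / 6 = 428.7000 / 6 = 71.4500
R̄ = (0.5 + 6.1 + 2.3 + 7.4 + 4.2 + 8.9) / 6 = 29.4000 / 6 = 4.9000
LCL = X̄̄ − A₂·R̄ = 71.4500 − 0.483 × 4.9000 = 69.0833

69.08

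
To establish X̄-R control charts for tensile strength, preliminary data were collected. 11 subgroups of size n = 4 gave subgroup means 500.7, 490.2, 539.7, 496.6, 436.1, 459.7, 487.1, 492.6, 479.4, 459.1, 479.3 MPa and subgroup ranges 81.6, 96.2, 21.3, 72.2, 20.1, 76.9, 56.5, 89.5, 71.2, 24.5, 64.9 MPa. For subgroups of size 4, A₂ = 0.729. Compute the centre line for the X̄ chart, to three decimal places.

X̄̄ = (500.7 + 490.2 + 539.7 + 496.6 + 436.1 + 459.7 + 487.1 + 492.6 + 479.4 + 459.1 + 479.3) / 11 = 5320.5000 / 11 = 483.6818
CL = X̄̄ = 483.6818

483.682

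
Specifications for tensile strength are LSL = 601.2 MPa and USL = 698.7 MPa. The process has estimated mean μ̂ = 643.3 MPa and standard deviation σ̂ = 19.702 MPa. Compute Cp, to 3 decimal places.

0.825

Cp = (USL − LSL) / (6σ̂) = (698.7 − 601.2) / (6 × 19.702) = 97.5000 / 118.2120 = 0.8248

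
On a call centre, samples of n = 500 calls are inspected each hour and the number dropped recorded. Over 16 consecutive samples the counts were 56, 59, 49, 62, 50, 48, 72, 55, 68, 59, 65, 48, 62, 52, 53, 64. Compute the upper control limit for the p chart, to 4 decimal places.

p̄ = Σdᵢ / (k·n) = 922 / (16 × 500) = 0.11525
UCL = p̄ + 3·√(p̄(1−p̄)/n) = 0.11525 + 3 × √(0.11525×0.88475/500) = 0.11525 + 3 × 0.01428 = 0.15809

0.1581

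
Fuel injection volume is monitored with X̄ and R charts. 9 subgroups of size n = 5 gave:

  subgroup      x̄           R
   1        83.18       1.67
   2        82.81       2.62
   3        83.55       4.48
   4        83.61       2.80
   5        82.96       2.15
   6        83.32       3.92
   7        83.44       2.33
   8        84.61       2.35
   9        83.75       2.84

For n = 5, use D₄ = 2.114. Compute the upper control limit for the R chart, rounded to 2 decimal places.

R̄ = (1.67 + 2.62 + 4.48 + 2.80 + 2.15 + 3.92 + 2.33 + 2.35 + 2.84) / 9 = 25.1600 / 9 = 2.7956
UCL_R = D₄·R̄ = 2.114 × 2.7956 = 5.9098

5.91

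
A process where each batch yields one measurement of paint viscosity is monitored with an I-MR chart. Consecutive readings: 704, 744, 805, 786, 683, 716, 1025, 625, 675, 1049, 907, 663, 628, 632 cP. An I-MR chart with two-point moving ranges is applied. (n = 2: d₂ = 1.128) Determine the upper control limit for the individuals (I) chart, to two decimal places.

X̄ = (704 + 744 + 805 + 786 + 683 + 716 + 1025 + 625 + 675 + 1049 + 907 + 663 + 628 + 632) / 14 = 760.1429
Moving ranges: 40, 61, 19, 103, 33, 309, 400, 50, 374, 142, 244, 35, 4; M̄R̄ = 1814.0000 / 13 = 139.5385
UCL = X̄ + 3·M̄R̄/d₂ = 760.1429 + 3 × 139.5385 / 1.128 = 1131.2558

1131.26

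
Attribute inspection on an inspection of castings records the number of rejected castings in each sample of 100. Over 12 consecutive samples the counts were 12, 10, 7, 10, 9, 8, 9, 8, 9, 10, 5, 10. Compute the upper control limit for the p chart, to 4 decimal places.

p̄ = Σdᵢ / (k·n) = 107 / (12 × 100) = 0.08917
UCL = p̄ + 3·√(p̄(1−p̄)/n) = 0.08917 + 3 × √(0.08917×0.91083/100) = 0.08917 + 3 × 0.02850 = 0.17466

0.1747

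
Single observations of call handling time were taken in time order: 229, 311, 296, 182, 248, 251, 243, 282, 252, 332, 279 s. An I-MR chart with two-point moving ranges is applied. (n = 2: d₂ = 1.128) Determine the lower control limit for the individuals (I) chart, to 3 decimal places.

X̄ = (229 + 311 + 296 + 182 + 248 + 251 + 243 + 282 + 252 + 332 + 279) / 11 = 264.0909
Moving ranges: 82, 15, 114, 66, 3, 8, 39, 30, 80, 53; M̄R̄ = 490.0000 / 10 = 49.0000
LCL = X̄ − 3·M̄R̄/d₂ = 264.0909 − 3 × 49.0000 / 1.128 = 133.7718

133.772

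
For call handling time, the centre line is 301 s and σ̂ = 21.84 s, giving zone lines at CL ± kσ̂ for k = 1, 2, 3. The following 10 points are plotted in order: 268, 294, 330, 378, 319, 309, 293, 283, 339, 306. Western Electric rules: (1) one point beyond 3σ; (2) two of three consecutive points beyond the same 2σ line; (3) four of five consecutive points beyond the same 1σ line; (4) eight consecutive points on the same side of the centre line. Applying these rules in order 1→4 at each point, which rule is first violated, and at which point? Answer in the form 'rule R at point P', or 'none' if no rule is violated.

Zone of each point (C = within 1σ̂, B = 1σ̂–2σ̂, A = 2σ̂–3σ̂, * = beyond 3σ̂; sign = side of CL): 1:-B, 2:-C, 3:+B, 4:+*, 5:+C, 6:+C, 7:-C, 8:-C, 9:+B, 10:+C
Rule 1 (one point beyond the 3σ limits) is satisfied at point 4.

rule 1 at point 4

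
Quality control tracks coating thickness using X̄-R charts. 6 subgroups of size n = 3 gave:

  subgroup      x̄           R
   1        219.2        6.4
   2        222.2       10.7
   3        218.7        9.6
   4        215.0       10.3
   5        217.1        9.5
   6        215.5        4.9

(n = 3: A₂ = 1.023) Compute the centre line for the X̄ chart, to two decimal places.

217.95

X̄̄ = (219.2 + 222.2 + 218.7 + 215.0 + 217.1 + 215.5) / 6 = 1307.7000 / 6 = 217.9500
CL = X̄̄ = 217.9500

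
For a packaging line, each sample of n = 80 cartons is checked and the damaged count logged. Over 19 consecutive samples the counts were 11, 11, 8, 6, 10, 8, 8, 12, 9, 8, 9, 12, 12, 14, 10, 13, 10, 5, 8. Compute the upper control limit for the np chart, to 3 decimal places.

18.437

p̄ = Σdᵢ / (k·n) = 184 / (19 × 80) = 0.12105
UCL = np̄ + 3·√(np̄(1−p̄)) = 9.6842 + 3 × √(9.6842×0.87895) = 9.6842 + 3 × 2.9175 = 18.4368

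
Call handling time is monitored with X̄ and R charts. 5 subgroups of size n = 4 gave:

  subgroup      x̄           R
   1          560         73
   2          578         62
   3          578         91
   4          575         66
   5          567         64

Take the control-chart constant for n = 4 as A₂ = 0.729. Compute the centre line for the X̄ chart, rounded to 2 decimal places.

X̄̄ = (560 + 578 + 578 + 575 + 567) / 5 = 2858.0000 / 5 = 571.6000
CL = X̄̄ = 571.6000

571.60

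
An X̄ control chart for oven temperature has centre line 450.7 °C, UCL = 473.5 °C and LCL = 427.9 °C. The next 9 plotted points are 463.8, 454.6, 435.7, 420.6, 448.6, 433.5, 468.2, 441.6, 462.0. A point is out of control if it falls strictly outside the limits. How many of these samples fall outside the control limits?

1

Compare each point to [427.9, 473.5]: sample 4 = 420.6 < LCL.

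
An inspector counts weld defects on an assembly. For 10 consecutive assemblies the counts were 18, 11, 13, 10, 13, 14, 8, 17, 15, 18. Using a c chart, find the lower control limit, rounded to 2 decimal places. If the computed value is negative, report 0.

c̄ = (18 + 11 + 13 + 10 + 13 + 14 + 8 + 17 + 15 + 18) / 10 = 137 / 10 = 13.7000
LCL = c̄ − 3√c̄ = 13.7000 − 3 × 3.7014 = 2.5959

2.60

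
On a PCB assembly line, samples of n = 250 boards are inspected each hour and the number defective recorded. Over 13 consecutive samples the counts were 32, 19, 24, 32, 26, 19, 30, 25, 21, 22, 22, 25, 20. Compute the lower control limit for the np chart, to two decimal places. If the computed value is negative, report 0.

p̄ = Σdᵢ / (k·n) = 317 / (13 × 250) = 0.09754
LCL = np̄ − 3·√(np̄(1−p̄)) = 24.3846 − 3 × 4.6911 = 10.3114

10.31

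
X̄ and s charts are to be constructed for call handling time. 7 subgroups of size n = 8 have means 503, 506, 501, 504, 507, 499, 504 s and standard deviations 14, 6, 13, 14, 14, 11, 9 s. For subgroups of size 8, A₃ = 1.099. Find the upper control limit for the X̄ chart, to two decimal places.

516.15

X̄̄ = (503 + 506 + 501 + 504 + 507 + 499 + 504) / 7 = 503.4286
s̄ = (14 + 6 + 13 + 14 + 14 + 11 + 9) / 7 = 11.5714
UCL = X̄̄ + A₃·s̄ = 503.4286 + 1.099 × 11.5714 = 516.1456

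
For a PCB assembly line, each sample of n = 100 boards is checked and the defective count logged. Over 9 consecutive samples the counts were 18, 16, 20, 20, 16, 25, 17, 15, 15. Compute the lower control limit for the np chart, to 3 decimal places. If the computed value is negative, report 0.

p̄ = Σdᵢ / (k·n) = 162 / (9 × 100) = 0.18000
LCL = np̄ − 3·√(np̄(1−p̄)) = 18.0000 − 3 × 3.8419 = 6.4744

6.474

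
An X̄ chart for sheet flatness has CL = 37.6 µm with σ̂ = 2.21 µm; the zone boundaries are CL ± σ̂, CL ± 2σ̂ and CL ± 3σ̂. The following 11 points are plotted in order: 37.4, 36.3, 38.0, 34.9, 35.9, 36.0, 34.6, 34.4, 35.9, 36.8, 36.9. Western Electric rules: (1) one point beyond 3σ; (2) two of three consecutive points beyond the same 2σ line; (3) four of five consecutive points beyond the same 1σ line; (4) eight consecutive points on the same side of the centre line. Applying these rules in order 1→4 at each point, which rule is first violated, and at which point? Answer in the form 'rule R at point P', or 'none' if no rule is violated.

Zone of each point (C = within 1σ̂, B = 1σ̂–2σ̂, A = 2σ̂–3σ̂, * = beyond 3σ̂; sign = side of CL): 1:-C, 2:-C, 3:+C, 4:-B, 5:-C, 6:-C, 7:-B, 8:-B, 9:-C, 10:-C, 11:-C
Rule 4 (eight consecutive points on the same side of the centre line) is satisfied at point 11.

rule 4 at point 11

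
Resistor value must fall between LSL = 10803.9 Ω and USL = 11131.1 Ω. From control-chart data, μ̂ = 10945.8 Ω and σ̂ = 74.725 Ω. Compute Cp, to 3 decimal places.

0.730

Cp = (USL − LSL) / (6σ̂) = (11131.1 − 10803.9) / (6 × 74.725) = 327.2000 / 448.3500 = 0.7298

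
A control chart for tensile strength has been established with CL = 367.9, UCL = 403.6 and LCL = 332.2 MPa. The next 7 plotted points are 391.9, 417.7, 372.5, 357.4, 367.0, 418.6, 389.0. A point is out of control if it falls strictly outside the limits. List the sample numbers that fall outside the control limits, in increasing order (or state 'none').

Compare each point to [332.2, 403.6]: sample 2 = 417.7 > UCL; sample 6 = 418.6 > UCL.

2, 6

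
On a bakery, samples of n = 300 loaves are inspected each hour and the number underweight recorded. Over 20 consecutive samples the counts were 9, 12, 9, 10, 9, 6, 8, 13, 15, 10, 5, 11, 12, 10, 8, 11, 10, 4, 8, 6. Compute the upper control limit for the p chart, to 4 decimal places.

p̄ = Σdᵢ / (k·n) = 186 / (20 × 300) = 0.03100
UCL = p̄ + 3·√(p̄(1−p̄)/n) = 0.03100 + 3 × √(0.03100×0.96900/300) = 0.03100 + 3 × 0.01001 = 0.06102

0.0610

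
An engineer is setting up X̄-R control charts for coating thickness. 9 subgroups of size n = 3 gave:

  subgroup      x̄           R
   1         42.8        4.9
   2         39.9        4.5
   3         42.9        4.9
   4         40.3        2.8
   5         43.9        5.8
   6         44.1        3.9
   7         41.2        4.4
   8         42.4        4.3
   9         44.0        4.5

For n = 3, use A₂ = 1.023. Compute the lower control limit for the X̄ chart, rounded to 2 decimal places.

X̄̄ = (42.8 + 39.9 + 42.9 + 40.3 + 43.9 + 44.1 + 41.2 + 42.4 + 44.0) / 9 = 381.5000 / 9 = 42.3889
R̄ = (4.9 + 4.5 + 4.9 + 2.8 + 5.8 + 3.9 + 4.4 + 4.3 + 4.5) / 9 = 40.0000 / 9 = 4.4444
LCL = X̄̄ − A₂·R̄ = 42.3889 − 1.023 × 4.4444 = 37.8422

37.84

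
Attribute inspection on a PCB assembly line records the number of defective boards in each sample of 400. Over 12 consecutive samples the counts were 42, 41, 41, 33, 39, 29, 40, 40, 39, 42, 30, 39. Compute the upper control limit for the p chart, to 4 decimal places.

p̄ = Σdᵢ / (k·n) = 455 / (12 × 400) = 0.09479
UCL = p̄ + 3·√(p̄(1−p̄)/n) = 0.09479 + 3 × √(0.09479×0.90521/400) = 0.09479 + 3 × 0.01465 = 0.13873

0.1387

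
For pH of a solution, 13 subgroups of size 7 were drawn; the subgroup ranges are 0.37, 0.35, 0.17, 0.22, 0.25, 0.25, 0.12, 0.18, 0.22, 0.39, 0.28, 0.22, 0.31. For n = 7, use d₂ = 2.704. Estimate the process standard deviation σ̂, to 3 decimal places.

0.095

R̄ = (0.37 + 0.35 + 0.17 + 0.22 + 0.25 + 0.25 + 0.12 + 0.18 + 0.22 + 0.39 + 0.28 + 0.22 + 0.31) / 13 = 0.2562
σ̂ = R̄ / d₂ = 0.2562 / 2.704 = 0.0947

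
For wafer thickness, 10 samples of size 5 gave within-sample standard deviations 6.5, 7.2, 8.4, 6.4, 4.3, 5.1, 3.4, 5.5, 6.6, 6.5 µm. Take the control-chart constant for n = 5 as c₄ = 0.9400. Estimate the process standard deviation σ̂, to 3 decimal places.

6.372

s̄ = (6.5 + 7.2 + 8.4 + 6.4 + 4.3 + 5.1 + 3.4 + 5.5 + 6.6 + 6.5) / 10 = 5.9900
σ̂ = s̄ / c₄ = 5.9900 / 0.9400 = 6.3723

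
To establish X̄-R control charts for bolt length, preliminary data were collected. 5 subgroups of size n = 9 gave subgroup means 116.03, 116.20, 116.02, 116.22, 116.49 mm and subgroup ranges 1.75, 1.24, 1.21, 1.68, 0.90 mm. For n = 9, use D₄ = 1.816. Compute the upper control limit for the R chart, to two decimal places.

R̄ = (1.75 + 1.24 + 1.21 + 1.68 + 0.90) / 5 = 6.7800 / 5 = 1.3560
UCL_R = D₄·R̄ = 1.816 × 1.3560 = 2.4625

2.46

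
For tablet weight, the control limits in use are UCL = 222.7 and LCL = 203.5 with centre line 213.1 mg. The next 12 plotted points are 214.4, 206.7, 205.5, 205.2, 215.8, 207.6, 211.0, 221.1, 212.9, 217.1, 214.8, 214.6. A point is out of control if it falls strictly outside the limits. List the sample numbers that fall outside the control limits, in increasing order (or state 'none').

All 12 points lie within [203.5, 222.7].

none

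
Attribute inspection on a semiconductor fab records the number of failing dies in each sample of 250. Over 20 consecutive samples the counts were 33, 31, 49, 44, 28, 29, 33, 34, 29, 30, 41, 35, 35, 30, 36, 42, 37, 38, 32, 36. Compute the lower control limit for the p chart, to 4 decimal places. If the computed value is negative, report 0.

0.0745

p̄ = Σdᵢ / (k·n) = 702 / (20 × 250) = 0.14040
LCL = p̄ − 3·√(p̄(1−p̄)/n) = 0.14040 − 3 × 0.02197 = 0.07449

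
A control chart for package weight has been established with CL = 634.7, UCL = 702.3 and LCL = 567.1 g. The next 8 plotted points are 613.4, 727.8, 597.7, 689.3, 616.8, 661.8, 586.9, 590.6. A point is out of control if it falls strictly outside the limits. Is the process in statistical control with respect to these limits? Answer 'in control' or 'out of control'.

out of control

Compare each point to [567.1, 702.3]: sample 2 = 727.8 > UCL.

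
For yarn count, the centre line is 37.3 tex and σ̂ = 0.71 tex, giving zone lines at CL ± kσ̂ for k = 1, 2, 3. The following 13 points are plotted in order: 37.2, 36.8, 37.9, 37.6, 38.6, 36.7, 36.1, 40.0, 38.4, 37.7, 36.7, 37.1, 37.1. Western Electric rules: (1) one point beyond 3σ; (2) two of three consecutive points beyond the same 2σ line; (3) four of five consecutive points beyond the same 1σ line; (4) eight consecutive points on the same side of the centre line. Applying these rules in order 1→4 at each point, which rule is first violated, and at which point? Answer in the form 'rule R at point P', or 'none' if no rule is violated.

rule 1 at point 8

Zone of each point (C = within 1σ̂, B = 1σ̂–2σ̂, A = 2σ̂–3σ̂, * = beyond 3σ̂; sign = side of CL): 1:-C, 2:-C, 3:+C, 4:+C, 5:+B, 6:-C, 7:-B, 8:+*, 9:+B, 10:+C, 11:-C, 12:-C, 13:-C
Rule 1 (one point beyond the 3σ limits) is satisfied at point 8.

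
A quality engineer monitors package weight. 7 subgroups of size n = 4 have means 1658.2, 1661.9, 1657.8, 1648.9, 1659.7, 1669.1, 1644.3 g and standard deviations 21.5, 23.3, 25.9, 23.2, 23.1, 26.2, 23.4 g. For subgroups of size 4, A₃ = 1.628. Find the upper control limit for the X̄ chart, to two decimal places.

X̄̄ = (1658.2 + 1661.9 + 1657.8 + 1648.9 + 1659.7 + 1669.1 + 1644.3) / 7 = 1657.1286
s̄ = (21.5 + 23.3 + 25.9 + 23.2 + 23.1 + 26.2 + 23.4) / 7 = 23.8000
UCL = X̄̄ + A₃·s̄ = 1657.1286 + 1.628 × 23.8000 = 1695.8750

1695.87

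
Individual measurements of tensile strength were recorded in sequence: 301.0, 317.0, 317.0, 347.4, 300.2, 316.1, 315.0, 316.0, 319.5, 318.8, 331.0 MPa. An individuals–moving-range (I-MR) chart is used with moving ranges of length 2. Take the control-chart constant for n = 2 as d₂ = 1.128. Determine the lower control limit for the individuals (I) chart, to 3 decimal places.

284.048

X̄ = (301.0 + 317.0 + 317.0 + 347.4 + 300.2 + 316.1 + 315.0 + 316.0 + 319.5 + 318.8 + 331.0) / 11 = 318.0909
Moving ranges: 16.0, 0.0, 30.4, 47.2, 15.9, 1.1, 1.0, 3.5, 0.7, 12.2; M̄R̄ = 128.0000 / 10 = 12.8000
LCL = X̄ − 3·M̄R̄/d₂ = 318.0909 − 3 × 12.8000 / 1.128 = 284.0484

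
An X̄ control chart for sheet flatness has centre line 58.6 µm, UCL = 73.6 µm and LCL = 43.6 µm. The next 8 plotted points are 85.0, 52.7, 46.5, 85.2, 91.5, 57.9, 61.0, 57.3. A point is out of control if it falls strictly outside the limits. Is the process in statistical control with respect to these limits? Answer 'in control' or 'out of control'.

Compare each point to [43.6, 73.6]: sample 1 = 85.0 > UCL; sample 4 = 85.2 > UCL; sample 5 = 91.5 > UCL.

out of control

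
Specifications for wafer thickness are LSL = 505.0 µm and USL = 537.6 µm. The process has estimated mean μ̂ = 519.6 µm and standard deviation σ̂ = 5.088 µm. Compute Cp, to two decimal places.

1.07

Cp = (USL − LSL) / (6σ̂) = (537.6 − 505.0) / (6 × 5.088) = 32.6000 / 30.5280 = 1.0679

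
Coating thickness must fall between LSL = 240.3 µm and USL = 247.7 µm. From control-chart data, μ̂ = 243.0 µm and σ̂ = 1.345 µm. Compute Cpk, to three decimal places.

0.669

Cpu = (USL − μ̂) / (3σ̂) = (247.7 − 243.0) / (3 × 1.345) = 1.1648; Cpl = (μ̂ − LSL) / (3σ̂) = (243.0 − 240.3) / (3 × 1.345) = 0.6691; Cpk = min(Cpu, Cpl) = 0.6691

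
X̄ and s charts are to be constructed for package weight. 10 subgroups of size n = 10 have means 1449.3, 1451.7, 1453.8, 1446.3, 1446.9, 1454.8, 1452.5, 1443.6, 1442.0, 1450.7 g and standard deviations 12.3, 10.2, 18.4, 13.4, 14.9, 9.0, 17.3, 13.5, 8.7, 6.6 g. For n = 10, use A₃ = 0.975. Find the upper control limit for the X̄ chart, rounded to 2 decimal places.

1461.28

X̄̄ = (1449.3 + 1451.7 + 1453.8 + 1446.3 + 1446.9 + 1454.8 + 1452.5 + 1443.6 + 1442.0 + 1450.7) / 10 = 1449.1600
s̄ = (12.3 + 10.2 + 18.4 + 13.4 + 14.9 + 9.0 + 17.3 + 13.5 + 8.7 + 6.6) / 10 = 12.4300
UCL = X̄̄ + A₃·s̄ = 1449.1600 + 0.975 × 12.4300 = 1461.2793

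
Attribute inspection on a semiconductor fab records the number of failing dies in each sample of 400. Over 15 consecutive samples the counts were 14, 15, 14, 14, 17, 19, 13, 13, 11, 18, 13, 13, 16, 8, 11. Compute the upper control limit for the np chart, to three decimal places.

p̄ = Σdᵢ / (k·n) = 209 / (15 × 400) = 0.03483
UCL = np̄ + 3·√(np̄(1−p̄)) = 13.9333 + 3 × √(13.9333×0.96517) = 13.9333 + 3 × 3.6671 = 24.9348

24.935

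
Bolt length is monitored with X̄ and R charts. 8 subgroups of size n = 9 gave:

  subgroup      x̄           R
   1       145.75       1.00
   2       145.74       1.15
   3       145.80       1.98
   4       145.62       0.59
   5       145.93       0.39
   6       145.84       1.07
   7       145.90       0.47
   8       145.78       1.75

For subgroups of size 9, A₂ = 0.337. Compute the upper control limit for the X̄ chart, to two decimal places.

X̄̄ = (145.75 + 145.74 + 145.80 + 145.62 + 145.93 + 145.84 + 145.90 + 145.78) / 8 = 1166.3600 / 8 = 145.7950
R̄ = (1.00 + 1.15 + 1.98 + 0.59 + 0.39 + 1.07 + 0.47 + 1.75) / 8 = 8.4000 / 8 = 1.0500
UCL = X̄̄ + A₂·R̄ = 145.7950 + 0.337 × 1.0500 = 146.1489

146.15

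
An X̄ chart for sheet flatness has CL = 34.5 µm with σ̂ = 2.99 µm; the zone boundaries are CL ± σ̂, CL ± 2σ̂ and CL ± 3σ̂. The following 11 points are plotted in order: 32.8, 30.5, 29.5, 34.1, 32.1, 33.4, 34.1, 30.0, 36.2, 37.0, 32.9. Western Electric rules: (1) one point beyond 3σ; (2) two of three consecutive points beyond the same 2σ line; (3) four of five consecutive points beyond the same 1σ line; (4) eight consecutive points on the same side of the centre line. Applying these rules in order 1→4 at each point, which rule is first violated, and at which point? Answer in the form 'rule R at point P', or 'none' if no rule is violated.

rule 4 at point 8

Zone of each point (C = within 1σ̂, B = 1σ̂–2σ̂, A = 2σ̂–3σ̂, * = beyond 3σ̂; sign = side of CL): 1:-C, 2:-B, 3:-B, 4:-C, 5:-C, 6:-C, 7:-C, 8:-B, 9:+C, 10:+C, 11:-C
Rule 4 (eight consecutive points on the same side of the centre line) is satisfied at point 8.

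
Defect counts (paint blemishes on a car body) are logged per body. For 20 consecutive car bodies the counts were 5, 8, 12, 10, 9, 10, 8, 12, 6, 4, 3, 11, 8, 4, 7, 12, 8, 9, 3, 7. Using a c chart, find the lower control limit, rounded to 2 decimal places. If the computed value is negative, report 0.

c̄ = (5 + 8 + 12 + 10 + 9 + 10 + 8 + 12 + 6 + 4 + 3 + 11 + 8 + 4 + 7 + 12 + 8 + 9 + 3 + 7) / 20 = 156 / 20 = 7.8000
LCL = c̄ − 3√c̄ = 7.8000 − 3 × 2.7928 = -0.5785 → 0 (cannot be negative)

0.00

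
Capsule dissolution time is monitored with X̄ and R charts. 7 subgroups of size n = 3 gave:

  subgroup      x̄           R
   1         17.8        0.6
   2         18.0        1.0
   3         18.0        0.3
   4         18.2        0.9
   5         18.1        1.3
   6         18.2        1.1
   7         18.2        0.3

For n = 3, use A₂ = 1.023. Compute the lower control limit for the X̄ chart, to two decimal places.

17.27

X̄̄ = (17.8 + 18.0 + 18.0 + 18.2 + 18.1 + 18.2 + 18.2) / 7 = 126.5000 / 7 = 18.0714
R̄ = (0.6 + 1.0 + 0.3 + 0.9 + 1.3 + 1.1 + 0.3) / 7 = 5.5000 / 7 = 0.7857
LCL = X̄̄ − A₂·R̄ = 18.0714 − 1.023 × 0.7857 = 17.2676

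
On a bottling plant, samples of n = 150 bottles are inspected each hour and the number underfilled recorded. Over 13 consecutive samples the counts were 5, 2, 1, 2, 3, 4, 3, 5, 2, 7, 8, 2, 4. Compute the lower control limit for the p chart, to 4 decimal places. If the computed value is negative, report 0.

p̄ = Σdᵢ / (k·n) = 48 / (13 × 150) = 0.02462
LCL = p̄ − 3·√(p̄(1−p̄)/n) = 0.02462 − 3 × 0.01265 = -0.01334 → 0 (negative, so LCL = 0)

0.0000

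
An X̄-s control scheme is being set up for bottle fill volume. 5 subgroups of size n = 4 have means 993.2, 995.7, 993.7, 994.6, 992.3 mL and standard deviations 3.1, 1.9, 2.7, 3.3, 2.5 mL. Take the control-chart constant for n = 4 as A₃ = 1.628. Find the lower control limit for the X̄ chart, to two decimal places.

X̄̄ = (993.2 + 995.7 + 993.7 + 994.6 + 992.3) / 5 = 993.9000
s̄ = (3.1 + 1.9 + 2.7 + 3.3 + 2.5) / 5 = 2.7000
LCL = X̄̄ − A₃·s̄ = 993.9000 − 1.628 × 2.7000 = 989.5044

989.50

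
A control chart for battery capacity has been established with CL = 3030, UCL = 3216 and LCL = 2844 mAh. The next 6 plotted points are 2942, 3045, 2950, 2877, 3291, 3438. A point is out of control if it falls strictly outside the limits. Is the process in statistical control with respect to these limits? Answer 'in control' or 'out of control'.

Compare each point to [2844, 3216]: sample 5 = 3291 > UCL; sample 6 = 3438 > UCL.

out of control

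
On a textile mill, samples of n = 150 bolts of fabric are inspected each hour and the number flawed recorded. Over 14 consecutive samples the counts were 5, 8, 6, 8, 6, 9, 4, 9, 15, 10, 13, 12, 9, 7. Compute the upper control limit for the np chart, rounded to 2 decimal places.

17.20

p̄ = Σdᵢ / (k·n) = 121 / (14 × 150) = 0.05762
UCL = np̄ + 3·√(np̄(1−p̄)) = 8.6429 + 3 × √(8.6429×0.94238) = 8.6429 + 3 × 2.8539 = 17.2046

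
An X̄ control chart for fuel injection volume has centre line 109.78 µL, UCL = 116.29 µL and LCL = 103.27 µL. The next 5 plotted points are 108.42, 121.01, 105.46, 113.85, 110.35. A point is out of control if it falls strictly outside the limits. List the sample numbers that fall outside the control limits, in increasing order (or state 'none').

2

Compare each point to [103.27, 116.29]: sample 2 = 121.01 > UCL.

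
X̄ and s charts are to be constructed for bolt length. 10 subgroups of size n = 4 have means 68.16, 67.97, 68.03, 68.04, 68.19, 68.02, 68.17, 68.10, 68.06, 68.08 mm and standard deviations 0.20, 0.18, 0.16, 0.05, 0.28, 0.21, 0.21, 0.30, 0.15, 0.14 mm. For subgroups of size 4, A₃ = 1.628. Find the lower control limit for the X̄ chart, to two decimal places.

67.78

X̄̄ = (68.16 + 67.97 + 68.03 + 68.04 + 68.19 + 68.02 + 68.17 + 68.10 + 68.06 + 68.08) / 10 = 68.0820
s̄ = (0.20 + 0.18 + 0.16 + 0.05 + 0.28 + 0.21 + 0.21 + 0.30 + 0.15 + 0.14) / 10 = 0.1880
LCL = X̄̄ − A₃·s̄ = 68.0820 − 1.628 × 0.1880 = 67.7759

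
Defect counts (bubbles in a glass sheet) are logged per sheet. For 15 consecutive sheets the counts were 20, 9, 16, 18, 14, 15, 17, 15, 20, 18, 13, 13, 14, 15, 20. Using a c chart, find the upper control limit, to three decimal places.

27.725

c̄ = (20 + 9 + 16 + 18 + 14 + 15 + 17 + 15 + 20 + 18 + 13 + 13 + 14 + 15 + 20) / 15 = 237 / 15 = 15.8000
UCL = c̄ + 3√c̄ = 15.8000 + 3 × √15.8000 = 15.8000 + 3 × 3.9749 = 27.7248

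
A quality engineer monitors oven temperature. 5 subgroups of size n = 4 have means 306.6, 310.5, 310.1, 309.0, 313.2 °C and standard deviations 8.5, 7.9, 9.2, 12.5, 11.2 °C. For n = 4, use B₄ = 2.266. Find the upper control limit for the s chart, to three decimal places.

s̄ = (8.5 + 7.9 + 9.2 + 12.5 + 11.2) / 5 = 9.8600
UCL_s = B₄·s̄ = 2.266 × 9.8600 = 22.3428

22.343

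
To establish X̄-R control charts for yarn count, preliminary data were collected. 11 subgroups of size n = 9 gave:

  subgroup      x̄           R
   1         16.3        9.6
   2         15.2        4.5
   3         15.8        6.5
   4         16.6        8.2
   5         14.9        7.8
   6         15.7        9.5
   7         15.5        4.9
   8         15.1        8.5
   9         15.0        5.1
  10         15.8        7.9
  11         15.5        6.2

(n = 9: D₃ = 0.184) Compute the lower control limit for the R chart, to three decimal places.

R̄ = (9.6 + 4.5 + 6.5 + 8.2 + 7.8 + 9.5 + 4.9 + 8.5 + 5.1 + 7.9 + 6.2) / 11 = 78.7000 / 11 = 7.1545
LCL_R = D₃·R̄ = 0.184 × 7.1545 = 1.3164

1.316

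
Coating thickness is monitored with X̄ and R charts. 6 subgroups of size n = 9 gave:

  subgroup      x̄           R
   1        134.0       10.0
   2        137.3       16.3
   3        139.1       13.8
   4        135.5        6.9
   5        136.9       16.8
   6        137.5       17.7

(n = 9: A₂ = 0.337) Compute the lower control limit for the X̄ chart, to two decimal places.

X̄̄ = (134.0 + 137.3 + 139.1 + 135.5 + 136.9 + 137.5) / 6 = 820.3000 / 6 = 136.7167
R̄ = (10.0 + 16.3 + 13.8 + 6.9 + 16.8 + 17.7) / 6 = 81.5000 / 6 = 13.5833
LCL = X̄̄ − A₂·R̄ = 136.7167 − 0.337 × 13.5833 = 132.1391

132.14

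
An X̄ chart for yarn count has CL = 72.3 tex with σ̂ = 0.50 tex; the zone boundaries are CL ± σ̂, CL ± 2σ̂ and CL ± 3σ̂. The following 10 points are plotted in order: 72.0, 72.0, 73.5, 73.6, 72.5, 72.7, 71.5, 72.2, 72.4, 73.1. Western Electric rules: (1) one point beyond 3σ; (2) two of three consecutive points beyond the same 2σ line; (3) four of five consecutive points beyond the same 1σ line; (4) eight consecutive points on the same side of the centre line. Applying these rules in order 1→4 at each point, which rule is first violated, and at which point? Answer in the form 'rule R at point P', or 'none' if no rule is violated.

rule 2 at point 4

Zone of each point (C = within 1σ̂, B = 1σ̂–2σ̂, A = 2σ̂–3σ̂, * = beyond 3σ̂; sign = side of CL): 1:-C, 2:-C, 3:+A, 4:+A, 5:+C, 6:+C, 7:-B, 8:-C, 9:+C, 10:+B
Rule 2 (two of three consecutive points beyond the same 2σ limit) is satisfied at point 4.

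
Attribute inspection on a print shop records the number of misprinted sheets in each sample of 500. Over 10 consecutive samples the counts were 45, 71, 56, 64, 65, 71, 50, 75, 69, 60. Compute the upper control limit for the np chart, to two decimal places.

84.80

p̄ = Σdᵢ / (k·n) = 626 / (10 × 500) = 0.12520
UCL = np̄ + 3·√(np̄(1−p̄)) = 62.6000 + 3 × √(62.6000×0.87480) = 62.6000 + 3 × 7.4002 = 84.8005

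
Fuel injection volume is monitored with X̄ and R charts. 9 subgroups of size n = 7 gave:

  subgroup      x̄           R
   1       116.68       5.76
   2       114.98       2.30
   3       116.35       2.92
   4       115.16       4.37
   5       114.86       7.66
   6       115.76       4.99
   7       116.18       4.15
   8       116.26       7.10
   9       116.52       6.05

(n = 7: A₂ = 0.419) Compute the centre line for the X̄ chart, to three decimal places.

115.861

X̄̄ = (116.68 + 114.98 + 116.35 + 115.16 + 114.86 + 115.76 + 116.18 + 116.26 + 116.52) / 9 = 1042.7500 / 9 = 115.8611
CL = X̄̄ = 115.8611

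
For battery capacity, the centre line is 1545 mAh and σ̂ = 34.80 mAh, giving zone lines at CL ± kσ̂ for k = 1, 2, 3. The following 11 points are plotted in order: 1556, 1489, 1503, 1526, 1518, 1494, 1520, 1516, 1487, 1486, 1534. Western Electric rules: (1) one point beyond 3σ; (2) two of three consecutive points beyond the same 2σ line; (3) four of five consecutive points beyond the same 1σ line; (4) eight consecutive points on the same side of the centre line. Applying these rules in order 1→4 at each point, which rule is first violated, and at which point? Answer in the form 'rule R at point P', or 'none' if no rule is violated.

rule 4 at point 9

Zone of each point (C = within 1σ̂, B = 1σ̂–2σ̂, A = 2σ̂–3σ̂, * = beyond 3σ̂; sign = side of CL): 1:+C, 2:-B, 3:-B, 4:-C, 5:-C, 6:-B, 7:-C, 8:-C, 9:-B, 10:-B, 11:-C
Rule 4 (eight consecutive points on the same side of the centre line) is satisfied at point 9.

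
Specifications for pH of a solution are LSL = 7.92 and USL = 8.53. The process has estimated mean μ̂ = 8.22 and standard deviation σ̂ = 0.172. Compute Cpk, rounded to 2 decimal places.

Cpu = (USL − μ̂) / (3σ̂) = (8.53 − 8.22) / (3 × 0.172) = 0.6008; Cpl = (μ̂ − LSL) / (3σ̂) = (8.22 − 7.92) / (3 × 0.172) = 0.5814; Cpk = min(Cpu, Cpl) = 0.5814

0.58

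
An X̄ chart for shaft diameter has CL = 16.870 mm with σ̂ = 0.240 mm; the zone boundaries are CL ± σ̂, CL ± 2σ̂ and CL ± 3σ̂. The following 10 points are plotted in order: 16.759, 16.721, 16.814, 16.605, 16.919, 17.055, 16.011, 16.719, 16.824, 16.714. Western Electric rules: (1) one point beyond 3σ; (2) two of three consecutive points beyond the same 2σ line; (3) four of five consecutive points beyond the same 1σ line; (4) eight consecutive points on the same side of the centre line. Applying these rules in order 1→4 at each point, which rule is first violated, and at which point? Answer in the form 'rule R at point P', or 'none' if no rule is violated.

Zone of each point (C = within 1σ̂, B = 1σ̂–2σ̂, A = 2σ̂–3σ̂, * = beyond 3σ̂; sign = side of CL): 1:-C, 2:-C, 3:-C, 4:-B, 5:+C, 6:+C, 7:-*, 8:-C, 9:-C, 10:-C
Rule 1 (one point beyond the 3σ limits) is satisfied at point 7.

rule 1 at point 7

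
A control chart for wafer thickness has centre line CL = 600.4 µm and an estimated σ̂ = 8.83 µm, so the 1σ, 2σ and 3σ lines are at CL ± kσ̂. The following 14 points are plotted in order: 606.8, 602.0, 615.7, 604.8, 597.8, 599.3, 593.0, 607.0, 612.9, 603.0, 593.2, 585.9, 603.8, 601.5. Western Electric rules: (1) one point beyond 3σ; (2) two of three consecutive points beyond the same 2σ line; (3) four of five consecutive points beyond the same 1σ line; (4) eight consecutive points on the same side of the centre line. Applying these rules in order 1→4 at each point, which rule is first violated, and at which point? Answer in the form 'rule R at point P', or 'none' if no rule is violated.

Zone of each point (C = within 1σ̂, B = 1σ̂–2σ̂, A = 2σ̂–3σ̂, * = beyond 3σ̂; sign = side of CL): 1:+C, 2:+C, 3:+B, 4:+C, 5:-C, 6:-C, 7:-C, 8:+C, 9:+B, 10:+C, 11:-C, 12:-B, 13:+C, 14:+C
No rule fires across all 14 points.

none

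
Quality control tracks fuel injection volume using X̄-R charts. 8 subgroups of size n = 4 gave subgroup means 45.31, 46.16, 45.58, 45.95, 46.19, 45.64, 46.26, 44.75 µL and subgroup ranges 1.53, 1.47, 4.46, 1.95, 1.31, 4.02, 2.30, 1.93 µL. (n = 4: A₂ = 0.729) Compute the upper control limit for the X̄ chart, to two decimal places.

47.46

X̄̄ = (45.31 + 46.16 + 45.58 + 45.95 + 46.19 + 45.64 + 46.26 + 44.75) / 8 = 365.8400 / 8 = 45.7300
R̄ = (1.53 + 1.47 + 4.46 + 1.95 + 1.31 + 4.02 + 2.30 + 1.93) / 8 = 18.9700 / 8 = 2.3712
UCL = X̄̄ + A₂·R̄ = 45.7300 + 0.729 × 2.3712 = 47.4586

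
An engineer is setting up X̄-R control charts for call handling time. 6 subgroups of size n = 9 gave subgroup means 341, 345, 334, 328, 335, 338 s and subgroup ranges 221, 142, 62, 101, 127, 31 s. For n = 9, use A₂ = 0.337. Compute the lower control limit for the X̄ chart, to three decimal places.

X̄̄ = (341 + 345 + 334 + 328 + 335 + 338) / 6 = 2021.0000 / 6 = 336.8333
R̄ = (221 + 142 + 62 + 101 + 127 + 31) / 6 = 684.0000 / 6 = 114.0000
LCL = X̄̄ − A₂·R̄ = 336.8333 − 0.337 × 114.0000 = 298.4153

298.415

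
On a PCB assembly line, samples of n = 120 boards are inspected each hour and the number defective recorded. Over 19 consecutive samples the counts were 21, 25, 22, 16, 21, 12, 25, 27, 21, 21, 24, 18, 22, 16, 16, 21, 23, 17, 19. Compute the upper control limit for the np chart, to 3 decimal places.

p̄ = Σdᵢ / (k·n) = 387 / (19 × 120) = 0.16974
UCL = np̄ + 3·√(np̄(1−p̄)) = 20.3684 + 3 × √(20.3684×0.83026) = 20.3684 + 3 × 4.1123 = 32.7054

32.705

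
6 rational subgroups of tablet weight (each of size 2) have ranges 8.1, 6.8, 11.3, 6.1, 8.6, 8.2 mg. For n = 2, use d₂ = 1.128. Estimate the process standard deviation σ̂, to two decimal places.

R̄ = (8.1 + 6.8 + 11.3 + 6.1 + 8.6 + 8.2) / 6 = 8.1833
σ̂ = R̄ / d₂ = 8.1833 / 1.128 = 7.2547

7.25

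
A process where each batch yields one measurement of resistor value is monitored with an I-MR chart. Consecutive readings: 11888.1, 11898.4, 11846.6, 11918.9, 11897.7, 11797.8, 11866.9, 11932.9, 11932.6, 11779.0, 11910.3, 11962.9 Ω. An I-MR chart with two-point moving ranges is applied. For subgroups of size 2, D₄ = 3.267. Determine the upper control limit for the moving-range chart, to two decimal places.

216.33

Moving ranges: 10.3, 51.8, 72.3, 21.2, 99.9, 69.1, 66.0, 0.3, 153.6, 131.3, 52.6; M̄R̄ = 728.4000 / 11 = 66.2182
UCL_MR = D₄·M̄R̄ = 3.267 × 66.2182 = 216.3348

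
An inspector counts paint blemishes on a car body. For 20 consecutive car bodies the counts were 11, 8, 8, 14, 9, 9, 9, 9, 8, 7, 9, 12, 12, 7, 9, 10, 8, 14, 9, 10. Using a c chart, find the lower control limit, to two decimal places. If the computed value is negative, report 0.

c̄ = (11 + 8 + 8 + 14 + 9 + 9 + 9 + 9 + 8 + 7 + 9 + 12 + 12 + 7 + 9 + 10 + 8 + 14 + 9 + 10) / 20 = 192 / 20 = 9.6000
LCL = c̄ − 3√c̄ = 9.6000 − 3 × 3.0984 = 0.3048

0.30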